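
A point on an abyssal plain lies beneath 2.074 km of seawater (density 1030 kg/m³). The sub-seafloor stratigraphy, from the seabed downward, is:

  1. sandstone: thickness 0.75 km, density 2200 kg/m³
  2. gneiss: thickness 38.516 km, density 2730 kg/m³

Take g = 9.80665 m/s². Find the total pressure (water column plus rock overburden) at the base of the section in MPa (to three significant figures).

seawater: 1030 kg/m³ × 9.80665 m/s² × 2074 m = 2.095×10^7 Pa = 20.95 MPa
sandstone: 2200 kg/m³ × 9.80665 m/s² × 750 m = 1.618×10^7 Pa = 16.18 MPa
gneiss: 2730 kg/m³ × 9.80665 m/s² × 38516 m = 1.031×10^9 Pa = 1031 MPa
Total = 20.95 + 16.18 + 1031 = 1068.3 MPa

1070 MPa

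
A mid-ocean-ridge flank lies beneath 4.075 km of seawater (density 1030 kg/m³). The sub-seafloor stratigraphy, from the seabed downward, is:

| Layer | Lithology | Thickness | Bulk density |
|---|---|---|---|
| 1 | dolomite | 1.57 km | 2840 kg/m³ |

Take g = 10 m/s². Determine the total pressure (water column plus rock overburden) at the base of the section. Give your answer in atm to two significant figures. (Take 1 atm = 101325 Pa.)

850 atm

seawater: 1030 kg/m³ × 10 m/s² × 4075 m = 4.197×10^7 Pa = 414.2 atm
dolomite: 2840 kg/m³ × 10 m/s² × 1570 m = 4.459×10^7 Pa = 440.0 atm
Total = 414.2 + 440.0 = 854.29 atm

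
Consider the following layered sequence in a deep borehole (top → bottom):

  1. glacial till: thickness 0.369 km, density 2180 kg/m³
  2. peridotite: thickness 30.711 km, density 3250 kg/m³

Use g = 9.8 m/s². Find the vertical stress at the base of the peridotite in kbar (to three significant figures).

glacial till: 2180 kg/m³ × 9.8 m/s² × 369 m = 7.883×10^6 Pa = 0.07883 kbar
peridotite: 3250 kg/m³ × 9.8 m/s² × 30711 m = 9.781×10^8 Pa = 9.781 kbar
Total = 0.07883 + 9.781 = 9.8603 kbar

9.86 kbar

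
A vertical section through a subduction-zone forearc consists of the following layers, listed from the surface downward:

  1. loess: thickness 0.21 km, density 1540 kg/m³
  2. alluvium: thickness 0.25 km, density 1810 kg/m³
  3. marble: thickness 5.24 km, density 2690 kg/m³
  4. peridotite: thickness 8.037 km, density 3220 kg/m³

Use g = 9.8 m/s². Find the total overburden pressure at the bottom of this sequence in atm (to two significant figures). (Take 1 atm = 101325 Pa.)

loess: 1540 kg/m³ × 9.8 m/s² × 210 m = 3.169×10^6 Pa = 31.28 atm
alluvium: 1810 kg/m³ × 9.8 m/s² × 250 m = 4.434×10^6 Pa = 43.77 atm
marble: 2690 kg/m³ × 9.8 m/s² × 5240 m = 1.381×10^8 Pa = 1363 atm
peridotite: 3220 kg/m³ × 9.8 m/s² × 8037 m = 2.536×10^8 Pa = 2503 atm
Total = 31.28 + 43.77 + 1363 + 2503 = 3941.3 atm

3900 atm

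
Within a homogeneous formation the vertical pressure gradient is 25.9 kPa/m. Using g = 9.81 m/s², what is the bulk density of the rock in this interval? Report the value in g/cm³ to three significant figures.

2.64 g/cm³

ρ = (dP/dz)/g = 25.9 kPa/m / 9.81 m/s² = 25900 Pa/m / 9.81 m/s² = 2640.2 kg/m³
= 2.640 g/cm³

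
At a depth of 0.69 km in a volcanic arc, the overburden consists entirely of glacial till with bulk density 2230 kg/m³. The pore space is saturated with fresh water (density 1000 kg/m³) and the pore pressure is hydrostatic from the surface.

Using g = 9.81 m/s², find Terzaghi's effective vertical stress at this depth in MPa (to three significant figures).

Overburden (lithostatic) stress σ_v:
glacial till: 2230 kg/m³ × 9.81 m/s² × 690 m = 1.509×10^7 Pa = 15.09 MPa
Pore pressure P_p = 1000 kg/m³ × 9.81 m/s² × 690 m = 6.769×10^6 Pa = 6.769 MPa
Effective stress σ' = σ_v − P_p = 15.09 − 6.769 = 8.3257 MPa

8.33 MPa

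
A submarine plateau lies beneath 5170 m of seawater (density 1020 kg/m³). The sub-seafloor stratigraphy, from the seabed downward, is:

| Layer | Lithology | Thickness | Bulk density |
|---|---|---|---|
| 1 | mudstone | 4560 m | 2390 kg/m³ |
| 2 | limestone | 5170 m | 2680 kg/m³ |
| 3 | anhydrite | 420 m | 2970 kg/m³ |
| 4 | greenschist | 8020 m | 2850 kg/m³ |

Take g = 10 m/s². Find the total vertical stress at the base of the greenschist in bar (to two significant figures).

5400 bar

seawater: 1020 kg/m³ × 10 m/s² × 5170 m = 5.273×10^7 Pa = 527.3 bar
mudstone: 2390 kg/m³ × 10 m/s² × 4560 m = 1.090×10^8 Pa = 1090 bar
limestone: 2680 kg/m³ × 10 m/s² × 5170 m = 1.386×10^8 Pa = 1386 bar
anhydrite: 2970 kg/m³ × 10 m/s² × 420 m = 1.247×10^7 Pa = 124.7 bar
greenschist: 2850 kg/m³ × 10 m/s² × 8020 m = 2.286×10^8 Pa = 2286 bar
Total = 527.3 + 1090 + 1386 + 124.7 + 2286 = 5413.2 bar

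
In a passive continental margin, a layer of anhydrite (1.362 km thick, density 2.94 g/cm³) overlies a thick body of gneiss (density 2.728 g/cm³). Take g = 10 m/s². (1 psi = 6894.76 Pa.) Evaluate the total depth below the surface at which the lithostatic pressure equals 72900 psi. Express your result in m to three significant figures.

Pressure at base of upper layers: 2940×10×1362 = 4.004×10^7 Pa = 5808 psi
Remaining pressure to be supplied by gneiss: 5.026×10^8 − 4.004×10^7 = 4.626×10^8 Pa
Additional depth in gneiss = 4.626×10^8 Pa / (2728 kg/m³ × 10 m/s²) = 16957 m
Total depth = 1362 m + 16957 m = 18319 m

18300 m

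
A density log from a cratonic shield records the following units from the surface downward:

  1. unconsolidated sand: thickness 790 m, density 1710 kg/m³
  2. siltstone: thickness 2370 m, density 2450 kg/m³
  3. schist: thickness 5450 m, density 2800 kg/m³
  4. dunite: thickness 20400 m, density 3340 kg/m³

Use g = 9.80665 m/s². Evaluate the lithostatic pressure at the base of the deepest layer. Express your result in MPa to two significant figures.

unconsolidated sand: 1710 kg/m³ × 9.80665 m/s² × 790 m = 1.325×10^7 Pa = 13.25 MPa
siltstone: 2450 kg/m³ × 9.80665 m/s² × 2370 m = 5.694×10^7 Pa = 56.94 MPa
schist: 2800 kg/m³ × 9.80665 m/s² × 5450 m = 1.496×10^8 Pa = 149.6 MPa
dunite: 3340 kg/m³ × 9.80665 m/s² × 20400 m = 6.682×10^8 Pa = 668.2 MPa
Total = 13.25 + 56.94 + 149.6 + 668.2 = 888.03 MPa

890 MPa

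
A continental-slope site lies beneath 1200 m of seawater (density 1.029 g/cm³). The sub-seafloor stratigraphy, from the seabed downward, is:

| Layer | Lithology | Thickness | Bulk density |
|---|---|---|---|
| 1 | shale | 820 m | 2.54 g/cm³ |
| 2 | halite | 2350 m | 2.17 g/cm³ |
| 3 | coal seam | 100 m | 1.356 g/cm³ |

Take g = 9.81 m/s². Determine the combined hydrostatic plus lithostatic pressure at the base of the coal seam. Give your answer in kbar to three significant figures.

seawater: 1029 kg/m³ × 9.81 m/s² × 1200 m = 1.211×10^7 Pa = 0.1211 kbar
shale: 2540 kg/m³ × 9.81 m/s² × 820 m = 2.043×10^7 Pa = 0.2043 kbar
halite: 2170 kg/m³ × 9.81 m/s² × 2350 m = 5.003×10^7 Pa = 0.5003 kbar
coal seam: 1356 kg/m³ × 9.81 m/s² × 100 m = 1.330×10^6 Pa = 0.01330 kbar
Total = 0.1211 + 0.2043 + 0.5003 + 0.01330 = 0.83902 kbar

0.839 kbar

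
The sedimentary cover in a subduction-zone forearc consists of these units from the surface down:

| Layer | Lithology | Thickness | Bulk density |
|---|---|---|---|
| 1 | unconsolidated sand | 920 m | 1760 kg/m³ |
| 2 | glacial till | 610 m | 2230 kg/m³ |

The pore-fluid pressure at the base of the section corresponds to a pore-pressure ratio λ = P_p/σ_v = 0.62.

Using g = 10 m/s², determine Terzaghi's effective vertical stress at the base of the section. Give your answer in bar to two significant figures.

110 bar

Overburden (lithostatic) stress σ_v:
unconsolidated sand: 1760 kg/m³ × 10 m/s² × 920 m = 1.619×10^7 Pa = 16.19 MPa
glacial till: 2230 kg/m³ × 10 m/s² × 610 m = 1.360×10^7 Pa = 13.60 MPa
Total = 16.19 + 13.60 = 29.795 MPa
Pore pressure P_p = λ·σ_v = 0.62 × 29.80 MPa = 18.47 MPa
Effective stress σ' = σ_v − P_p = 29.80 − 18.47 = 11.322 MPa = 113.22 bar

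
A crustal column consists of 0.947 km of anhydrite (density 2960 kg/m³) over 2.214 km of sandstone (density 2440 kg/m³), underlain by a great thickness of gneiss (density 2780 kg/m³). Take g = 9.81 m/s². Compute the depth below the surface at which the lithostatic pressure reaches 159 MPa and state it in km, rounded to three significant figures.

6.04 km

Pressure at base of upper layers: 2960×9.81×947 + 2440×9.81×2214 = 8.049×10^7 Pa = 80.49 MPa
Remaining pressure to be supplied by gneiss: 1.590×10^8 − 8.049×10^7 = 7.851×10^7 Pa
Additional depth in gneiss = 7.851×10^7 Pa / (2780 kg/m³ × 9.81 m/s²) = 2878.7 m
Total depth = 3161 m + 2878.7 m = 6039.7 m
= 6.0397 km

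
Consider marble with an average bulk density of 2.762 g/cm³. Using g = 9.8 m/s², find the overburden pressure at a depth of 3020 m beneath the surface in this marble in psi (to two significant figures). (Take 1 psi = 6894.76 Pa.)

12000 psi

marble: 2762 kg/m³ × 9.8 m/s² × 3020 m = 8.174×10^7 Pa = 11856 psi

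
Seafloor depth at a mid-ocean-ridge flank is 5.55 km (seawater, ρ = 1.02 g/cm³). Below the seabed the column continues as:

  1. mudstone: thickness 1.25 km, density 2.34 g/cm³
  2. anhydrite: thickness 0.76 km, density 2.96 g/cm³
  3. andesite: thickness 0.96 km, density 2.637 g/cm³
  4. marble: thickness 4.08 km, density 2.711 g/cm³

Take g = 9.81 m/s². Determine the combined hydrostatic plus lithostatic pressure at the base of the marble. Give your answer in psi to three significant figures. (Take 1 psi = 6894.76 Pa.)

seawater: 1020 kg/m³ × 9.81 m/s² × 5550 m = 5.553×10^7 Pa = 8055 psi
mudstone: 2340 kg/m³ × 9.81 m/s² × 1250 m = 2.869×10^7 Pa = 4162 psi
anhydrite: 2960 kg/m³ × 9.81 m/s² × 760 m = 2.207×10^7 Pa = 3201 psi
andesite: 2637 kg/m³ × 9.81 m/s² × 960 m = 2.483×10^7 Pa = 3602 psi
marble: 2711 kg/m³ × 9.81 m/s² × 4080 m = 1.085×10^8 Pa = 15738 psi
Total = 8055 + 4162 + 3201 + 3602 + 15738 = 34757 psi

34800 psi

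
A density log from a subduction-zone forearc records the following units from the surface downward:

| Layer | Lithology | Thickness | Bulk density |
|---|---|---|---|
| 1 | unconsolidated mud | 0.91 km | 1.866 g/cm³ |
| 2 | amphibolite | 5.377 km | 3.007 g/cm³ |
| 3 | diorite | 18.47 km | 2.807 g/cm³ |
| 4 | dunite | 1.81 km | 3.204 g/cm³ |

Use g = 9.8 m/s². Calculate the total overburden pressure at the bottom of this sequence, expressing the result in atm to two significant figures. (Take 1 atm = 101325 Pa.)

unconsolidated mud: 1866 kg/m³ × 9.8 m/s² × 910 m = 1.664×10^7 Pa = 164.2 atm
amphibolite: 3007 kg/m³ × 9.8 m/s² × 5377 m = 1.585×10^8 Pa = 1564 atm
diorite: 2807 kg/m³ × 9.8 m/s² × 18470 m = 5.081×10^8 Pa = 5014 atm
dunite: 3204 kg/m³ × 9.8 m/s² × 1810 m = 5.683×10^7 Pa = 560.9 atm
Total = 164.2 + 1564 + 5014 + 560.9 = 7303.3 atm

7300 atm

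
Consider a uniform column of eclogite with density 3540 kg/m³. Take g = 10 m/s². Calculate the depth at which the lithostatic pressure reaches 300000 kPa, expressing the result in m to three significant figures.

h = P/(ρg) = 300000 kPa / (3540 kg/m³ × 10 m/s²) = 3.000×10^8 Pa / 35400 Pa/m = 8474.6 m

8470 m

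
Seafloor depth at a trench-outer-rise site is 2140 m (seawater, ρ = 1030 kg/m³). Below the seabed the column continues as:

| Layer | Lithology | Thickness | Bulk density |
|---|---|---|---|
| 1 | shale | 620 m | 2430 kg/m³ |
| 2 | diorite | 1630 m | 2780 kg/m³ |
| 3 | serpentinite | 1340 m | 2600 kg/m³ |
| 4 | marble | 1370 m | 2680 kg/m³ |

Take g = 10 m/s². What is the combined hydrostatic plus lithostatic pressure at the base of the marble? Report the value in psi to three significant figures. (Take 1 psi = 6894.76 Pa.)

22300 psi

seawater: 1030 kg/m³ × 10 m/s² × 2140 m = 2.204×10^7 Pa = 3197 psi
shale: 2430 kg/m³ × 10 m/s² × 620 m = 1.507×10^7 Pa = 2185 psi
diorite: 2780 kg/m³ × 10 m/s² × 1630 m = 4.531×10^7 Pa = 6572 psi
serpentinite: 2600 kg/m³ × 10 m/s² × 1340 m = 3.484×10^7 Pa = 5053 psi
marble: 2680 kg/m³ × 10 m/s² × 1370 m = 3.672×10^7 Pa = 5325 psi
Total = 3197 + 2185 + 6572 + 5053 + 5325 = 22333 psi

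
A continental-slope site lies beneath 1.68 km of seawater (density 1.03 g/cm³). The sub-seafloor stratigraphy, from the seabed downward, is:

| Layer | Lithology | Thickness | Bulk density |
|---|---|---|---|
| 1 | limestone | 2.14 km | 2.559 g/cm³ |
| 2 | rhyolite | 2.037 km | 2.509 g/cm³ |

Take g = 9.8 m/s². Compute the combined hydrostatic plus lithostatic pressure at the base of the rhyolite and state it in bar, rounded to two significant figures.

1200 bar

seawater: 1030 kg/m³ × 9.8 m/s² × 1680 m = 1.696×10^7 Pa = 169.6 bar
limestone: 2559 kg/m³ × 9.8 m/s² × 2140 m = 5.367×10^7 Pa = 536.7 bar
rhyolite: 2509 kg/m³ × 9.8 m/s² × 2037 m = 5.009×10^7 Pa = 500.9 bar
Total = 169.6 + 536.7 + 500.9 = 1207.1 bar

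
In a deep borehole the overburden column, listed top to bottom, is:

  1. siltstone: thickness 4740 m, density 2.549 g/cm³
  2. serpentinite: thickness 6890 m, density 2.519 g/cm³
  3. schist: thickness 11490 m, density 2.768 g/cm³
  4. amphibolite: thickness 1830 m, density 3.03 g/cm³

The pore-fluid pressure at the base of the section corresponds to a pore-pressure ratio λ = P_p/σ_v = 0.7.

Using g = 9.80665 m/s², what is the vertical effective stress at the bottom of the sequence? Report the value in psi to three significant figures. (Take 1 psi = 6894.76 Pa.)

28500 psi

Overburden (lithostatic) stress σ_v:
siltstone: 2549 kg/m³ × 9.80665 m/s² × 4740 m = 1.185×10^8 Pa = 118.5 MPa
serpentinite: 2519 kg/m³ × 9.80665 m/s² × 6890 m = 1.702×10^8 Pa = 170.2 MPa
schist: 2768 kg/m³ × 9.80665 m/s² × 11490 m = 3.119×10^8 Pa = 311.9 MPa
amphibolite: 3030 kg/m³ × 9.80665 m/s² × 1830 m = 5.438×10^7 Pa = 54.38 MPa
Total = 118.5 + 170.2 + 311.9 + 54.38 = 654.96 MPa
Pore pressure P_p = λ·σ_v = 0.7 × 655.0 MPa = 458.5 MPa
Effective stress σ' = σ_v − P_p = 655.0 − 458.5 = 196.49 MPa = 28498 psi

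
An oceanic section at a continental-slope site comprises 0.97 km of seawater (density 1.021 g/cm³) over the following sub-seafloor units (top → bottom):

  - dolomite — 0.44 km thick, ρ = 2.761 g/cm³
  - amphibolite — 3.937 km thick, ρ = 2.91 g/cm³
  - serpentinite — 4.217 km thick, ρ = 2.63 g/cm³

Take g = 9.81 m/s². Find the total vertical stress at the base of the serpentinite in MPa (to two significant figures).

seawater: 1021 kg/m³ × 9.81 m/s² × 970 m = 9.716×10^6 Pa = 9.716 MPa
dolomite: 2761 kg/m³ × 9.81 m/s² × 440 m = 1.192×10^7 Pa = 11.92 MPa
amphibolite: 2910 kg/m³ × 9.81 m/s² × 3937 m = 1.124×10^8 Pa = 112.4 MPa
serpentinite: 2630 kg/m³ × 9.81 m/s² × 4217 m = 1.088×10^8 Pa = 108.8 MPa
Total = 9.716 + 11.92 + 112.4 + 108.8 = 242.82 MPa

240 MPa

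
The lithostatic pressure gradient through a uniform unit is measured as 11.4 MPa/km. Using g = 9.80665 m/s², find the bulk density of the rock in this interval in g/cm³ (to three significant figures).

1.16 g/cm³

ρ = (dP/dz)/g = 11.4 MPa/km / 9.80665 m/s² = 11400 Pa/m / 9.80665 m/s² = 1162.5 kg/m³
= 1.162 g/cm³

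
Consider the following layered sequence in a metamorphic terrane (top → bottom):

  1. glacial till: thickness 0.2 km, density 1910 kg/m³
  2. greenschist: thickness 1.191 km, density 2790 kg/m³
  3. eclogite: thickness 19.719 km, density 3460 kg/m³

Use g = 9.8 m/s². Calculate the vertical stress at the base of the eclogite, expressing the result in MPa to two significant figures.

700 MPa

glacial till: 1910 kg/m³ × 9.8 m/s² × 200 m = 3.744×10^6 Pa = 3.744 MPa
greenschist: 2790 kg/m³ × 9.8 m/s² × 1191 m = 3.256×10^7 Pa = 32.56 MPa
eclogite: 3460 kg/m³ × 9.8 m/s² × 19719 m = 6.686×10^8 Pa = 668.6 MPa
Total = 3.744 + 32.56 + 668.6 = 704.94 MPa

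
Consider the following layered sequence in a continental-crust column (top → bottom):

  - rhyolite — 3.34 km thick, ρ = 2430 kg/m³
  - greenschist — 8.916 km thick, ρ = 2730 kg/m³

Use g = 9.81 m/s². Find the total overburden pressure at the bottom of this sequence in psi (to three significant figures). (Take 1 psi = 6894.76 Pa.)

rhyolite: 2430 kg/m³ × 9.81 m/s² × 3340 m = 7.962×10^7 Pa = 11548 psi
greenschist: 2730 kg/m³ × 9.81 m/s² × 8916 m = 2.388×10^8 Pa = 34632 psi
Total = 11548 + 34632 = 46180 psi

46200 psi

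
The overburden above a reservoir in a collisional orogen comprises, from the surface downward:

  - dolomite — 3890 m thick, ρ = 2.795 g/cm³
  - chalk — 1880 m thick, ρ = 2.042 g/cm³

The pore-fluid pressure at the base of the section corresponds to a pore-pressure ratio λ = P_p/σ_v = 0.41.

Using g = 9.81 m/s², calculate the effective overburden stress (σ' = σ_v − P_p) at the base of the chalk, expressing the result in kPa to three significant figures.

Overburden (lithostatic) stress σ_v:
dolomite: 2795 kg/m³ × 9.81 m/s² × 3890 m = 1.067×10^8 Pa = 106.7 MPa
chalk: 2042 kg/m³ × 9.81 m/s² × 1880 m = 3.766×10^7 Pa = 37.66 MPa
Total = 106.7 + 37.66 = 144.32 MPa
Pore pressure P_p = λ·σ_v = 0.41 × 144.3 MPa = 59.17 MPa
Effective stress σ' = σ_v − P_p = 144.3 − 59.17 = 85.149 MPa = 85149 kPa

85100 kPa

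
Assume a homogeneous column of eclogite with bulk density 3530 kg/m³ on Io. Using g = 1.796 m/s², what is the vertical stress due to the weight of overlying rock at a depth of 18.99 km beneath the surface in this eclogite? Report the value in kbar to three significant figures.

1.20 kbar

eclogite: 3530 kg/m³ × 1.796 m/s² × 18990 m = 1.204×10^8 Pa = 1.204 kbar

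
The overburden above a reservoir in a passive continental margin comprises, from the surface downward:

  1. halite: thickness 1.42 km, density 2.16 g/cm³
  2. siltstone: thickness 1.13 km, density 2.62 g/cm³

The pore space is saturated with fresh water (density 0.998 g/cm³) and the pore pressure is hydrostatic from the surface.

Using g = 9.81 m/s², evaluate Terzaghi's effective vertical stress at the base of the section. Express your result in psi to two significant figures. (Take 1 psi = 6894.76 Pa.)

Overburden (lithostatic) stress σ_v:
halite: 2160 kg/m³ × 9.81 m/s² × 1420 m = 3.009×10^7 Pa = 30.09 MPa
siltstone: 2620 kg/m³ × 9.81 m/s² × 1130 m = 2.904×10^7 Pa = 29.04 MPa
Total = 30.09 + 29.04 = 59.133 MPa
Pore pressure P_p = 998 kg/m³ × 9.81 m/s² × 2550 m = 2.497×10^7 Pa = 24.97 MPa
Effective stress σ' = σ_v − P_p = 59.13 − 24.97 = 34.167 MPa = 4955.5 psi

5000 psi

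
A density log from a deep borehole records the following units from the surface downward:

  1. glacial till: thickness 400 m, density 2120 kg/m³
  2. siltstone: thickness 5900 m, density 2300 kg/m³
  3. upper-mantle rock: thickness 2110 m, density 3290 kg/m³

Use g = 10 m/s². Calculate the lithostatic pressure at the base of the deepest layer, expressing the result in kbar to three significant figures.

2.14 kbar

glacial till: 2120 kg/m³ × 10 m/s² × 400 m = 8.480×10^6 Pa = 0.08480 kbar
siltstone: 2300 kg/m³ × 10 m/s² × 5900 m = 1.357×10^8 Pa = 1.357 kbar
upper-mantle rock: 3290 kg/m³ × 10 m/s² × 2110 m = 6.942×10^7 Pa = 0.6942 kbar
Total = 0.08480 + 1.357 + 0.6942 = 2.1360 kbar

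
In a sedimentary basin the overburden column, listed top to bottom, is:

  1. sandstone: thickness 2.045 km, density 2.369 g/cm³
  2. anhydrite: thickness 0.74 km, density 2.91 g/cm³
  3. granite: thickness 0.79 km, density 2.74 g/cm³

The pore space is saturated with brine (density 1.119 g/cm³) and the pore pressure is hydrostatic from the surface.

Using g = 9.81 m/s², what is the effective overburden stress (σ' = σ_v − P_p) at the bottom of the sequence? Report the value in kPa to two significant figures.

51000 kPa

Overburden (lithostatic) stress σ_v:
sandstone: 2369 kg/m³ × 9.81 m/s² × 2045 m = 4.753×10^7 Pa = 47.53 MPa
anhydrite: 2910 kg/m³ × 9.81 m/s² × 740 m = 2.112×10^7 Pa = 21.12 MPa
granite: 2740 kg/m³ × 9.81 m/s² × 790 m = 2.123×10^7 Pa = 21.23 MPa
Total = 47.53 + 21.12 + 21.23 = 89.885 MPa
Pore pressure P_p = 1119 kg/m³ × 9.81 m/s² × 3575 m = 3.924×10^7 Pa = 39.24 MPa
Effective stress σ' = σ_v − P_p = 89.89 − 39.24 = 50.641 MPa = 50641 kPa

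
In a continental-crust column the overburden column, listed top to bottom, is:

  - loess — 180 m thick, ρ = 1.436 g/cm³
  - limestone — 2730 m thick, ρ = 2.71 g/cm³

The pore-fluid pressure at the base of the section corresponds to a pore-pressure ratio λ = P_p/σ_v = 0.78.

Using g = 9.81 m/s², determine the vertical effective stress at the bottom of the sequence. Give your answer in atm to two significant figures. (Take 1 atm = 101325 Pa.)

160 atm

Overburden (lithostatic) stress σ_v:
loess: 1436 kg/m³ × 9.81 m/s² × 180 m = 2.536×10^6 Pa = 2.536 MPa
limestone: 2710 kg/m³ × 9.81 m/s² × 2730 m = 7.258×10^7 Pa = 72.58 MPa
Total = 2.536 + 72.58 = 75.113 MPa
Pore pressure P_p = λ·σ_v = 0.78 × 75.11 MPa = 58.59 MPa
Effective stress σ' = σ_v − P_p = 75.11 − 58.59 = 16.525 MPa = 163.09 atm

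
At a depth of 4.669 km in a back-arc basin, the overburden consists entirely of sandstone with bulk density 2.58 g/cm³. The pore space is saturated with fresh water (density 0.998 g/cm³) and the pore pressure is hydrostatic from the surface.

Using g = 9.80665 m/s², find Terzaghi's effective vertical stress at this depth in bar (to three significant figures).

Overburden (lithostatic) stress σ_v:
sandstone: 2580 kg/m³ × 9.80665 m/s² × 4669 m = 1.181×10^8 Pa = 118.1 MPa
Pore pressure P_p = 998 kg/m³ × 9.80665 m/s² × 4669 m = 4.570×10^7 Pa = 45.70 MPa
Effective stress σ' = σ_v − P_p = 118.1 − 45.70 = 72.435 MPa = 724.35 bar

724 bar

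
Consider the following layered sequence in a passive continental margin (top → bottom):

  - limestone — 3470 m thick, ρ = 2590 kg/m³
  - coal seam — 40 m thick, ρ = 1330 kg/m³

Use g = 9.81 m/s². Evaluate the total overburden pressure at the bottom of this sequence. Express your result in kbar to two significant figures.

limestone: 2590 kg/m³ × 9.81 m/s² × 3470 m = 8.817×10^7 Pa = 0.8817 kbar
coal seam: 1330 kg/m³ × 9.81 m/s² × 40 m = 5.219×10^5 Pa = 5.219×10^-3 kbar
Total = 0.8817 + 5.219×10^-3 = 0.88687 kbar

0.89 kbar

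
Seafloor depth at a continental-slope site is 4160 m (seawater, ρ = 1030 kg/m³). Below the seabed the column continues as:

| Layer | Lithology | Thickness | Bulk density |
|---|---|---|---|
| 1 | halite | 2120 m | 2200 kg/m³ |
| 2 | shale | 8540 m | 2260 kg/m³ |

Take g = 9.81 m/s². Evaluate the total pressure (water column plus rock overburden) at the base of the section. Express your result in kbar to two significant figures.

2.8 kbar

seawater: 1030 kg/m³ × 9.81 m/s² × 4160 m = 4.203×10^7 Pa = 0.4203 kbar
halite: 2200 kg/m³ × 9.81 m/s² × 2120 m = 4.575×10^7 Pa = 0.4575 kbar
shale: 2260 kg/m³ × 9.81 m/s² × 8540 m = 1.893×10^8 Pa = 1.893 kbar
Total = 0.4203 + 0.4575 + 1.893 = 2.7712 kbar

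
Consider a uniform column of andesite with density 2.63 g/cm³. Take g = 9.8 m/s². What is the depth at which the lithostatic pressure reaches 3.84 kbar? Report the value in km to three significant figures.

14.9 km

h = P/(ρg) = 3.84 kbar / (2630 kg/m³ × 9.8 m/s²) = 3.840×10^8 Pa / 25774 Pa/m = 14899 m
= 14.899 km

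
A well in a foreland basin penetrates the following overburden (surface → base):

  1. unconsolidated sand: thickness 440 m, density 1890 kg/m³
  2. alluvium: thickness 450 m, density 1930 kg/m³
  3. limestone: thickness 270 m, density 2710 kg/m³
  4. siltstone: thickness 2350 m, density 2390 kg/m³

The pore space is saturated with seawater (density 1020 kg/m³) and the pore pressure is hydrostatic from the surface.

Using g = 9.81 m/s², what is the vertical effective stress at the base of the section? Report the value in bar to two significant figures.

Overburden (lithostatic) stress σ_v:
unconsolidated sand: 1890 kg/m³ × 9.81 m/s² × 440 m = 8.158×10^6 Pa = 8.158 MPa
alluvium: 1930 kg/m³ × 9.81 m/s² × 450 m = 8.520×10^6 Pa = 8.520 MPa
limestone: 2710 kg/m³ × 9.81 m/s² × 270 m = 7.178×10^6 Pa = 7.178 MPa
siltstone: 2390 kg/m³ × 9.81 m/s² × 2350 m = 5.510×10^7 Pa = 55.10 MPa
Total = 8.158 + 8.520 + 7.178 + 55.10 = 78.954 MPa
Pore pressure P_p = 1020 kg/m³ × 9.81 m/s² × 3510 m = 3.512×10^7 Pa = 35.12 MPa
Effective stress σ' = σ_v − P_p = 78.95 − 35.12 = 43.832 MPa = 438.32 bar

440 bar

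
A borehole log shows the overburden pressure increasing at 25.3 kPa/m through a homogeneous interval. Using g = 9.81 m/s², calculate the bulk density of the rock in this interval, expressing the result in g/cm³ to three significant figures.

2.58 g/cm³

ρ = (dP/dz)/g = 25.3 kPa/m / 9.81 m/s² = 25300 Pa/m / 9.81 m/s² = 2579.0 kg/m³
= 2.579 g/cm³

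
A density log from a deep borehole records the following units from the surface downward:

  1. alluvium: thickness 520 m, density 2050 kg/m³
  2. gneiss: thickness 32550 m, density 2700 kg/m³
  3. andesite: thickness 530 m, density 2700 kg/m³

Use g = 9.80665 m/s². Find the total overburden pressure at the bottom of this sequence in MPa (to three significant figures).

886 MPa

alluvium: 2050 kg/m³ × 9.80665 m/s² × 520 m = 1.045×10^7 Pa = 10.45 MPa
gneiss: 2700 kg/m³ × 9.80665 m/s² × 32550 m = 8.619×10^8 Pa = 861.9 MPa
andesite: 2700 kg/m³ × 9.80665 m/s² × 530 m = 1.403×10^7 Pa = 14.03 MPa
Total = 10.45 + 861.9 + 14.03 = 886.34 MPa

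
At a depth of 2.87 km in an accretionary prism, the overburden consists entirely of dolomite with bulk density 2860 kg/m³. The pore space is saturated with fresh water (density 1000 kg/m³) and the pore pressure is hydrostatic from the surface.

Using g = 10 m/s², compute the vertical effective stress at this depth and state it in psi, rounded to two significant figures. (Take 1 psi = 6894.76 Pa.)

Overburden (lithostatic) stress σ_v:
dolomite: 2860 kg/m³ × 10 m/s² × 2870 m = 8.208×10^7 Pa = 82.08 MPa
Pore pressure P_p = 1000 kg/m³ × 10 m/s² × 2870 m = 2.870×10^7 Pa = 28.70 MPa
Effective stress σ' = σ_v − P_p = 82.08 − 28.70 = 53.382 MPa = 7742.4 psi

7700 psi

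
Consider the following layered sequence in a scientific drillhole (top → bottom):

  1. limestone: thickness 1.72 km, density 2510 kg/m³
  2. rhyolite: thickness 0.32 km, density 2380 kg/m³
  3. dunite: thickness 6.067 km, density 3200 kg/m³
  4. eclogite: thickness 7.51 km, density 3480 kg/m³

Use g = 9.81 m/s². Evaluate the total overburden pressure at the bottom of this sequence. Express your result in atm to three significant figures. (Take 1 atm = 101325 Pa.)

4900 atm

limestone: 2510 kg/m³ × 9.81 m/s² × 1720 m = 4.235×10^7 Pa = 418.0 atm
rhyolite: 2380 kg/m³ × 9.81 m/s² × 320 m = 7.471×10^6 Pa = 73.74 atm
dunite: 3200 kg/m³ × 9.81 m/s² × 6067 m = 1.905×10^8 Pa = 1880 atm
eclogite: 3480 kg/m³ × 9.81 m/s² × 7510 m = 2.564×10^8 Pa = 2530 atm
Total = 418.0 + 73.74 + 1880 + 2530 = 4901.7 atm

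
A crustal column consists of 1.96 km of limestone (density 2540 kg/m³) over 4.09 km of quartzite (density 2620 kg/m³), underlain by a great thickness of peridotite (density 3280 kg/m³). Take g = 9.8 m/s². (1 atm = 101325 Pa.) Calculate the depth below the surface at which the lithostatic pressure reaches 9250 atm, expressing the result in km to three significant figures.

Pressure at base of upper layers: 2540×9.8×1960 + 2620×9.8×4090 = 1.538×10^8 Pa = 1518 atm
Remaining pressure to be supplied by peridotite: 9.373×10^8 − 1.538×10^8 = 7.835×10^8 Pa
Additional depth in peridotite = 7.835×10^8 Pa / (3280 kg/m³ × 9.8 m/s²) = 24373 m
Total depth = 6050 m + 24373 m = 30423 m
= 30.423 km

30.4 km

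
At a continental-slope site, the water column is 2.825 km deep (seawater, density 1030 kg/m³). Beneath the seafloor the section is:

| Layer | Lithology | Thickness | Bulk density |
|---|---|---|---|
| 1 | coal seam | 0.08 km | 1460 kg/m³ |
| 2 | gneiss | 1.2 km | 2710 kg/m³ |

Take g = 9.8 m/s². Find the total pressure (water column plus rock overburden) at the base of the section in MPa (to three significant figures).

seawater: 1030 kg/m³ × 9.8 m/s² × 2825 m = 2.852×10^7 Pa = 28.52 MPa
coal seam: 1460 kg/m³ × 9.8 m/s² × 80 m = 1.145×10^6 Pa = 1.145 MPa
gneiss: 2710 kg/m³ × 9.8 m/s² × 1200 m = 3.187×10^7 Pa = 31.87 MPa
Total = 28.52 + 1.145 + 31.87 = 61.530 MPa

61.5 MPa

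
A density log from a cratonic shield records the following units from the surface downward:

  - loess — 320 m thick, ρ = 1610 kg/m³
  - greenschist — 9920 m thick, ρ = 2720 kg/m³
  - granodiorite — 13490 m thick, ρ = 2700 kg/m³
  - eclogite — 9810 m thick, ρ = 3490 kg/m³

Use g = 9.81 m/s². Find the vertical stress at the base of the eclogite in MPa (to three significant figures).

963 MPa

loess: 1610 kg/m³ × 9.81 m/s² × 320 m = 5.054×10^6 Pa = 5.054 MPa
greenschist: 2720 kg/m³ × 9.81 m/s² × 9920 m = 2.647×10^8 Pa = 264.7 MPa
granodiorite: 2700 kg/m³ × 9.81 m/s² × 13490 m = 3.573×10^8 Pa = 357.3 MPa
eclogite: 3490 kg/m³ × 9.81 m/s² × 9810 m = 3.359×10^8 Pa = 335.9 MPa
Total = 5.054 + 264.7 + 357.3 + 335.9 = 962.93 MPa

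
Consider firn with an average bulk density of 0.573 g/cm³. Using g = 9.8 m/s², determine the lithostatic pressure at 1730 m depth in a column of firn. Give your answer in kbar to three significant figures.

firn: 573 kg/m³ × 9.8 m/s² × 1730 m = 9.715×10^6 Pa = 0.09715 kbar

0.0971 kbar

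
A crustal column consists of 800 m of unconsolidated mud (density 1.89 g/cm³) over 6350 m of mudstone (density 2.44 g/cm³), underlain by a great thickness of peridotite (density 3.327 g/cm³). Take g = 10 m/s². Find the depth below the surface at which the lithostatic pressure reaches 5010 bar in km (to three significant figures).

Pressure at base of upper layers: 1890×10×800 + 2440×10×6350 = 1.701×10^8 Pa = 1701 bar
Remaining pressure to be supplied by peridotite: 5.010×10^8 − 1.701×10^8 = 3.309×10^8 Pa
Additional depth in peridotite = 3.309×10^8 Pa / (3327 kg/m³ × 10 m/s²) = 9947.1 m
Total depth = 7150 m + 9947.1 m = 17097 m
= 17.097 km

17.1 km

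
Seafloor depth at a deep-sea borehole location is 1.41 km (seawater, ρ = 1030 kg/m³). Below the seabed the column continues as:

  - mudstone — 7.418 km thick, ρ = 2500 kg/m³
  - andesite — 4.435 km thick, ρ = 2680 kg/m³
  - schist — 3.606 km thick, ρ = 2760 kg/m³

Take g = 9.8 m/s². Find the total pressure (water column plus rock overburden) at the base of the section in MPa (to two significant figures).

seawater: 1030 kg/m³ × 9.8 m/s² × 1410 m = 1.423×10^7 Pa = 14.23 MPa
mudstone: 2500 kg/m³ × 9.8 m/s² × 7418 m = 1.817×10^8 Pa = 181.7 MPa
andesite: 2680 kg/m³ × 9.8 m/s² × 4435 m = 1.165×10^8 Pa = 116.5 MPa
schist: 2760 kg/m³ × 9.8 m/s² × 3606 m = 9.754×10^7 Pa = 97.54 MPa
Total = 14.23 + 181.7 + 116.5 + 97.54 = 409.99 MPa

410 MPa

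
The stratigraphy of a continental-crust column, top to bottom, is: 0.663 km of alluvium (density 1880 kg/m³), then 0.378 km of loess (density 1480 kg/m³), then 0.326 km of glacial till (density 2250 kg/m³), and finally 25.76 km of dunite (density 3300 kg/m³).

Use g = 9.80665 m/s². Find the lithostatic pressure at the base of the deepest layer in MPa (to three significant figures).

859 MPa

alluvium: 1880 kg/m³ × 9.80665 m/s² × 663 m = 1.222×10^7 Pa = 12.22 MPa
loess: 1480 kg/m³ × 9.80665 m/s² × 378 m = 5.486×10^6 Pa = 5.486 MPa
glacial till: 2250 kg/m³ × 9.80665 m/s² × 326 m = 7.193×10^6 Pa = 7.193 MPa
dunite: 3300 kg/m³ × 9.80665 m/s² × 25760 m = 8.336×10^8 Pa = 833.6 MPa
Total = 12.22 + 5.486 + 7.193 + 833.6 = 858.55 MPa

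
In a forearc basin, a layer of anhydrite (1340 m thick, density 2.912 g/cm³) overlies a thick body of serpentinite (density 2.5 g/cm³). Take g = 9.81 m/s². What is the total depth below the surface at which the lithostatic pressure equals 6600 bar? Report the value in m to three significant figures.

Pressure at base of upper layers: 2912×9.81×1340 = 3.828×10^7 Pa = 382.8 bar
Remaining pressure to be supplied by serpentinite: 6.600×10^8 − 3.828×10^7 = 6.217×10^8 Pa
Additional depth in serpentinite = 6.217×10^8 Pa / (2500 kg/m³ × 9.81 m/s²) = 25350 m
Total depth = 1340 m + 25350 m = 26690 m

26700 m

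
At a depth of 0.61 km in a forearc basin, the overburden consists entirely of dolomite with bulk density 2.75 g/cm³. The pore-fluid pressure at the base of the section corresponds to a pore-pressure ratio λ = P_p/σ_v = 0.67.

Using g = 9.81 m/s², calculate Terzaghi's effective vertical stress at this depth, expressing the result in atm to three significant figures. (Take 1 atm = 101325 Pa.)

Overburden (lithostatic) stress σ_v:
dolomite: 2750 kg/m³ × 9.81 m/s² × 610 m = 1.646×10^7 Pa = 16.46 MPa
Pore pressure P_p = λ·σ_v = 0.67 × 16.46 MPa = 11.03 MPa
Effective stress σ' = σ_v − P_p = 16.46 − 11.03 = 5.4306 MPa = 53.596 atm

53.6 atm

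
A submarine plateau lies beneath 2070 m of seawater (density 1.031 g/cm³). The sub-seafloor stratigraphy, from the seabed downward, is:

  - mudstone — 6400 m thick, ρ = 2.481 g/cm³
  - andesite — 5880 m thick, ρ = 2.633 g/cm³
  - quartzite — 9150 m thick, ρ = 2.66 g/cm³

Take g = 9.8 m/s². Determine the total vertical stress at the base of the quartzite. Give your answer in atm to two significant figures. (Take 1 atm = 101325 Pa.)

seawater: 1031 kg/m³ × 9.8 m/s² × 2070 m = 2.091×10^7 Pa = 206.4 atm
mudstone: 2481 kg/m³ × 9.8 m/s² × 6400 m = 1.556×10^8 Pa = 1536 atm
andesite: 2633 kg/m³ × 9.8 m/s² × 5880 m = 1.517×10^8 Pa = 1497 atm
quartzite: 2660 kg/m³ × 9.8 m/s² × 9150 m = 2.385×10^8 Pa = 2354 atm
Total = 206.4 + 1536 + 1497 + 2354 = 5593.6 atm

5600 atm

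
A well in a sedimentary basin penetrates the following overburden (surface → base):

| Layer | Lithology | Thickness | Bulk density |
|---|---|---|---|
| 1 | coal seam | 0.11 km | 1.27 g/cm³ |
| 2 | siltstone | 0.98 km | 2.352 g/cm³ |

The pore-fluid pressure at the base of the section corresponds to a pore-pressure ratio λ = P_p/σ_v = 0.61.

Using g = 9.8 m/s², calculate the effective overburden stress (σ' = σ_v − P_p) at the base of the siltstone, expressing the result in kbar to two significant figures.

Overburden (lithostatic) stress σ_v:
coal seam: 1270 kg/m³ × 9.8 m/s² × 110 m = 1.369×10^6 Pa = 1.369 MPa
siltstone: 2352 kg/m³ × 9.8 m/s² × 980 m = 2.259×10^7 Pa = 22.59 MPa
Total = 1.369 + 22.59 = 23.958 MPa
Pore pressure P_p = λ·σ_v = 0.61 × 23.96 MPa = 14.61 MPa
Effective stress σ' = σ_v − P_p = 23.96 − 14.61 = 9.3435 MPa = 0.093435 kbar

0.093 kbar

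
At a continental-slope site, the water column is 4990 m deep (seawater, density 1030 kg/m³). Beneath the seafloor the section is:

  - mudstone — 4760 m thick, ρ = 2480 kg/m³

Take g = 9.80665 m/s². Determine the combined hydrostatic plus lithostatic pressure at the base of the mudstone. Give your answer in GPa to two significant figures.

seawater: 1030 kg/m³ × 9.80665 m/s² × 4990 m = 5.040×10^7 Pa = 0.05040 GPa
mudstone: 2480 kg/m³ × 9.80665 m/s² × 4760 m = 1.158×10^8 Pa = 0.1158 GPa
Total = 0.05040 + 0.1158 = 0.16617 GPa

0.17 GPa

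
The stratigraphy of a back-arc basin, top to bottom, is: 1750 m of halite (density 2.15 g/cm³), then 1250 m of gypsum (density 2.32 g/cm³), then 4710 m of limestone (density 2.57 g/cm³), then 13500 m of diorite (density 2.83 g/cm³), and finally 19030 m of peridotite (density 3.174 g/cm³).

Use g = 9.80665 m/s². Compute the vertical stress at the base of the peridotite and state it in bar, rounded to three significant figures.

11500 bar

halite: 2150 kg/m³ × 9.80665 m/s² × 1750 m = 3.690×10^7 Pa = 369.0 bar
gypsum: 2320 kg/m³ × 9.80665 m/s² × 1250 m = 2.844×10^7 Pa = 284.4 bar
limestone: 2570 kg/m³ × 9.80665 m/s² × 4710 m = 1.187×10^8 Pa = 1187 bar
diorite: 2830 kg/m³ × 9.80665 m/s² × 13500 m = 3.747×10^8 Pa = 3747 bar
peridotite: 3174 kg/m³ × 9.80665 m/s² × 19030 m = 5.923×10^8 Pa = 5923 bar
Total = 369.0 + 284.4 + 1187 + 3747 + 5923 = 11510 bar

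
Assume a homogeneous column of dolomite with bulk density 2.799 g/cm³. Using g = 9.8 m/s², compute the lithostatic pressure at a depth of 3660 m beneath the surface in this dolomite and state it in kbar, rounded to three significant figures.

1.00 kbar

dolomite: 2799 kg/m³ × 9.8 m/s² × 3660 m = 1.004×10^8 Pa = 1.004 kbar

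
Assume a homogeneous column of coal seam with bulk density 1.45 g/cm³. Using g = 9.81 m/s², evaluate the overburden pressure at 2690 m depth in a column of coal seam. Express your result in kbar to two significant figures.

0.38 kbar

coal seam: 1450 kg/m³ × 9.81 m/s² × 2690 m = 3.826×10^7 Pa = 0.3826 kbar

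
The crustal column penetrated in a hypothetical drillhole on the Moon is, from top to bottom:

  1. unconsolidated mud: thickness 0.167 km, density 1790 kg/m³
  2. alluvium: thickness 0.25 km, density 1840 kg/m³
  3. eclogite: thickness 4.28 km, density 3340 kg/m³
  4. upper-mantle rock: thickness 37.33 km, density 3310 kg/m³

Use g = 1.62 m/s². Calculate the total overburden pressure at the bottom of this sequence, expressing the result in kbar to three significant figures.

unconsolidated mud: 1790 kg/m³ × 1.62 m/s² × 167 m = 4.843×10^5 Pa = 4.843×10^-3 kbar
alluvium: 1840 kg/m³ × 1.62 m/s² × 250 m = 7.452×10^5 Pa = 7.452×10^-3 kbar
eclogite: 3340 kg/m³ × 1.62 m/s² × 4280 m = 2.316×10^7 Pa = 0.2316 kbar
upper-mantle rock: 3310 kg/m³ × 1.62 m/s² × 37330 m = 2.002×10^8 Pa = 2.002 kbar
Total = 4.843×10^-3 + 7.452×10^-3 + 0.2316 + 2.002 = 2.2456 kbar

2.25 kbar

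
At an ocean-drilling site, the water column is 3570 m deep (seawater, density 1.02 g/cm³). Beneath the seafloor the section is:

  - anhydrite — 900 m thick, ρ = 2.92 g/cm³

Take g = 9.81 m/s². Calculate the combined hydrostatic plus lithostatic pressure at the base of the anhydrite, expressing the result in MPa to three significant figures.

61.5 MPa

seawater: 1020 kg/m³ × 9.81 m/s² × 3570 m = 3.572×10^7 Pa = 35.72 MPa
anhydrite: 2920 kg/m³ × 9.81 m/s² × 900 m = 2.578×10^7 Pa = 25.78 MPa
Total = 35.72 + 25.78 = 61.503 MPa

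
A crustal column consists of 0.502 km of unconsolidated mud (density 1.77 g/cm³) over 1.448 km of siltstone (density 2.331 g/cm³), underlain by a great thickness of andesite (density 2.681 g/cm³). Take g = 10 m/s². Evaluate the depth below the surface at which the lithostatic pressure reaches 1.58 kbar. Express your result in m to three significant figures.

6250 m

Pressure at base of upper layers: 1770×10×502 + 2331×10×1448 = 4.264×10^7 Pa = 0.4264 kbar
Remaining pressure to be supplied by andesite: 1.580×10^8 − 4.264×10^7 = 1.154×10^8 Pa
Additional depth in andesite = 1.154×10^8 Pa / (2681 kg/m³ × 10 m/s²) = 4302.9 m
Total depth = 1950 m + 4302.9 m = 6252.9 m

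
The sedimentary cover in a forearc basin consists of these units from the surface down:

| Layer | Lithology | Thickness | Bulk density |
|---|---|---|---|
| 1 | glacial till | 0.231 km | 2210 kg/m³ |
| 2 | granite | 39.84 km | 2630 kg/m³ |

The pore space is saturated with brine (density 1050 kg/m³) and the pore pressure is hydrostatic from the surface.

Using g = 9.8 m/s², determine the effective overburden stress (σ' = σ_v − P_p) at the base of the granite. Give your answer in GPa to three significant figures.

Overburden (lithostatic) stress σ_v:
glacial till: 2210 kg/m³ × 9.8 m/s² × 231 m = 5.003×10^6 Pa = 5.003 MPa
granite: 2630 kg/m³ × 9.8 m/s² × 39840 m = 1.027×10^9 Pa = 1027 MPa
Total = 5.003 + 1027 = 1031.8 MPa
Pore pressure P_p = 1050 kg/m³ × 9.8 m/s² × 40071 m = 4.123×10^8 Pa = 412.3 MPa
Effective stress σ' = σ_v − P_p = 1032 − 412.3 = 619.51 MPa = 0.61951 GPa

0.620 GPa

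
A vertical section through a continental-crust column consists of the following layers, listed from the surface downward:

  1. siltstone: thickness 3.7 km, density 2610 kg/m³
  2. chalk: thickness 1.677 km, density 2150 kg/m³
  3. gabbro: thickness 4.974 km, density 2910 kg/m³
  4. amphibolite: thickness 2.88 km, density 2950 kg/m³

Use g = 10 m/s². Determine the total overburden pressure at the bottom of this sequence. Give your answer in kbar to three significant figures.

3.62 kbar

siltstone: 2610 kg/m³ × 10 m/s² × 3700 m = 9.657×10^7 Pa = 0.9657 kbar
chalk: 2150 kg/m³ × 10 m/s² × 1677 m = 3.606×10^7 Pa = 0.3606 kbar
gabbro: 2910 kg/m³ × 10 m/s² × 4974 m = 1.447×10^8 Pa = 1.447 kbar
amphibolite: 2950 kg/m³ × 10 m/s² × 2880 m = 8.496×10^7 Pa = 0.8496 kbar
Total = 0.9657 + 0.3606 + 1.447 + 0.8496 = 3.6233 kbar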